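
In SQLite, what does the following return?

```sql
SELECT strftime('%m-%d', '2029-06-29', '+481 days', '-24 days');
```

First apply '+481 days', '-24 days': 2029-06-29 → 2030-09-29.
`%m-%d` extracts the month-day: 09-29.

09-29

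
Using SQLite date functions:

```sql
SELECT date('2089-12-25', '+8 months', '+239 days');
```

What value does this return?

Adding +8 months to 2089-12-25 gives 2090-08-25.
Applying '+239 days' to 2090-08-25: counting 239 days forward gives 2091-04-21.

2091-04-21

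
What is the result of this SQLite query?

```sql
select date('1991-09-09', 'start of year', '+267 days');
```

1991-09-25

`start of year` rewinds 1991-09-09 to 1991-01-01.
Applying '+267 days' to 1991-01-01: counting 267 days forward gives 1991-09-25.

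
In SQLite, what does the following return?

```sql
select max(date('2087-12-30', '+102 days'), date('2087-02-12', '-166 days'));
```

2088-04-10

date('2087-12-30', '+102 days') → 2088-04-10.
date('2087-02-12', '-166 days') → 2086-08-30.
Later of the two is 2088-04-10.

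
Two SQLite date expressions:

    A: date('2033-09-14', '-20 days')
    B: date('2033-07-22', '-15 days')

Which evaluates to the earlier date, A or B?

B

A = 2033-08-25.
B = 2033-07-07.
B is earlier.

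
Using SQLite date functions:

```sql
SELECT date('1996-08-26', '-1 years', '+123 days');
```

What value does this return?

Adding -1 year to 1996-08-26 gives 1995-08-26.
Applying '+123 days' to 1995-08-26: counting 123 days forward gives 1995-12-27.

1995-12-27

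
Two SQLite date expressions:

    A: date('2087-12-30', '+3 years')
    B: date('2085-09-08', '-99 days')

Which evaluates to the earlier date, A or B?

A = 2090-12-30.
B = 2085-06-01.
B is earlier.

B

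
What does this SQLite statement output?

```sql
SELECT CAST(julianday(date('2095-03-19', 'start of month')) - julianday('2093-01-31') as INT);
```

759

`start of month` rewinds 2095-03-19 to 2095-03-01.
0 days remain in January 2093 after the 31st (31 − 31).
Full months from February 2093 through February 2095 contribute their day counts.
Then 1 day into March 2095.
Total: 0 + 28 + 31 + 30 + 31 + 30 + 31 + 31 + 30 + 31 + 30 + 31 + 31 + 28 + 31 + 30 + 31 + 30 + 31 + 31 + 30 + 31 + 30 + 31 + 31 + 28 + 1 = 759.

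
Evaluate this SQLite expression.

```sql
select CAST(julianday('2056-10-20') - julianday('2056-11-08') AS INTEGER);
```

11 days remain in October 2056 after the 20th (31 − 20).
Then 8 days into November 2056.
Total: 11 + 8 = 19.
The subtraction is earlier − later, so the result is −19 → -19.

-19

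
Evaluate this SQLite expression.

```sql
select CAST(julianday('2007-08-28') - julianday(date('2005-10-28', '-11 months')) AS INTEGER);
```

Adding -11 months to 2005-10-28 gives 2004-11-28.
2 days remain in November 2004 after the 28th (30 − 28).
Full months from December 2004 through July 2007 contribute their day counts.
Then 28 days into August 2007.
Total: 2 + 31 + 31 + 28 + 31 + 30 + 31 + 30 + 31 + 31 + 30 + 31 + 30 + 31 + 31 + 28 + 31 + 30 + 31 + 30 + 31 + 31 + 30 + 31 + 30 + 31 + 31 + 28 + 31 + 30 + 31 + 30 + 31 + 28 = 1003.

1003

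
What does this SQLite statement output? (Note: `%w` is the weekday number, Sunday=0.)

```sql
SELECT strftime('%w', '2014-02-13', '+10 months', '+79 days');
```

1

First apply '+10 months', '+79 days': 2014-02-13 → 2015-03-02.
2015-03-02 is a Monday; with Sunday=0 that is 1.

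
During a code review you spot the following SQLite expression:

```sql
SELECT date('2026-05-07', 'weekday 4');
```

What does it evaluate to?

`weekday 4` advances to the next Thursday; 2026-05-07 is already a Thursday, so it stays at 2026-05-07.

2026-05-07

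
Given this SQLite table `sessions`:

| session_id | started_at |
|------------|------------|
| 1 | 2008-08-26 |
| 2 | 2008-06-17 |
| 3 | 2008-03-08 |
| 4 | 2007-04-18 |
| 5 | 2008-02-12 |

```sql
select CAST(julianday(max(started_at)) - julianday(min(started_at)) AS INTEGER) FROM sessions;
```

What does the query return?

496

MIN = 2007-04-18, MAX = 2008-08-26.
12 days remain in April 2007 after the 18th (30 − 18).
Full months from May 2007 through July 2008 contribute their day counts.
Then 26 days into August 2008.
Total: 12 + 31 + 30 + 31 + 31 + 30 + 31 + 30 + 31 + 31 + 29 + 31 + 30 + 31 + 30 + 31 + 26 = 496.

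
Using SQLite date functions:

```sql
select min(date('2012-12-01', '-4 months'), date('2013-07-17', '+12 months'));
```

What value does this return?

date('2012-12-01', '-4 months') → 2012-08-01.
date('2013-07-17', '+12 months') → 2014-07-17.
Earlier of the two is 2012-08-01.

2012-08-01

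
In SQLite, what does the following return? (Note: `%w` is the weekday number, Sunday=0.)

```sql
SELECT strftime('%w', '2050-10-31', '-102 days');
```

First apply '-102 days': 2050-10-31 → 2050-07-21.
2050-07-21 is a Thursday; with Sunday=0 that is 4.

4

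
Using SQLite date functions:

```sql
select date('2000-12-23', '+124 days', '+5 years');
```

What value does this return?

2006-04-26

Applying '+124 days' to 2000-12-23: counting 124 days forward gives 2001-04-26.
Adding +5 years to 2001-04-26 gives 2006-04-26.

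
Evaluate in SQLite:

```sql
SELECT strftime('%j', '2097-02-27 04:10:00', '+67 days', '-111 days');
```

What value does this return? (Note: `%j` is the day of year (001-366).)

First apply '+67 days', '-111 days': 2097-02-27 04:10:00 → 2097-01-14 04:10:00.
Day-of-year for 2097-01-14: days since 2097-01-01 inclusive = 14, zero-padded to 014.

014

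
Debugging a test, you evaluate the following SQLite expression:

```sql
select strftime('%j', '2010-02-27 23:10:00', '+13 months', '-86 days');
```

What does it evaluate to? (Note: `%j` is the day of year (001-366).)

First apply '+13 months', '-86 days': 2010-02-27 23:10:00 → 2010-12-31 23:10:00.
Day-of-year for 2010-12-31: days since 2010-01-01 inclusive = 365, zero-padded to 365.

365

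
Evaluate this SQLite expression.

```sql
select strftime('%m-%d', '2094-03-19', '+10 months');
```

First apply '+10 months': 2094-03-19 → 2095-01-19.
`%m-%d` extracts the month-day: 01-19.

01-19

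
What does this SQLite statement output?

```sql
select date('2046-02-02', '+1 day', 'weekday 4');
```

Advancing 1 more day within February lands on 2046-02-03.
`weekday 4` advances to the next Thursday; 2046-02-03 is a Saturday, so it moves forward to 2046-02-08.

2046-02-08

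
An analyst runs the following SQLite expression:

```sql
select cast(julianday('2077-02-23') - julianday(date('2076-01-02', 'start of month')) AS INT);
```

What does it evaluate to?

419

`start of month` rewinds 2076-01-02 to 2076-01-01.
30 days remain in January 2076 after the 1st (31 − 1).
Full months from February 2076 through January 2077 contribute their day counts.
Then 23 days into February 2077.
Total: 30 + 29 + 31 + 30 + 31 + 30 + 31 + 31 + 30 + 31 + 30 + 31 + 31 + 23 = 419.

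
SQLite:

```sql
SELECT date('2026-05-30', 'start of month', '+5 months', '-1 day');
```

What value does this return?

2026-09-30

`start of month` rewinds 2026-05-30 to 2026-05-01.
Adding +5 months to 2026-05-01 gives 2026-10-01.
Going back 1 day from 2026-10-01 reaches 2026-09-30 (last day of September, 30 days).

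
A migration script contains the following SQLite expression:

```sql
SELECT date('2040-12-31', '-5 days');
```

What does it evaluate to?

2040-12-26

Going back 5 days within December lands on 2040-12-26.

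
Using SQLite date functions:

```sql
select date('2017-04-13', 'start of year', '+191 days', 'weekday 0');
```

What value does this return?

2017-07-16

`start of year` rewinds 2017-04-13 to 2017-01-01.
Applying '+191 days' to 2017-01-01: counting 191 days forward gives 2017-07-11.
`weekday 0` advances to the next Sunday; 2017-07-11 is a Tuesday, so it moves forward to 2017-07-16.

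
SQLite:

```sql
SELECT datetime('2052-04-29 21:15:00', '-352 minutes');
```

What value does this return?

352 minutes = 5h 52m; -352 minutes from 2052-04-29 21:15:00 is 2052-04-29 15:23:00.

2052-04-29 15:23:00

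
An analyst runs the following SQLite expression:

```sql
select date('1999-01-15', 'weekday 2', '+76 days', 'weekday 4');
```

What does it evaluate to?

1999-04-08

`weekday 2` advances to the next Tuesday; 1999-01-15 is a Friday, so it moves forward to 1999-01-19.
Applying '+76 days' to 1999-01-19: counting 76 days forward gives 1999-04-05.
`weekday 4` advances to the next Thursday; 1999-04-05 is a Monday, so it moves forward to 1999-04-08.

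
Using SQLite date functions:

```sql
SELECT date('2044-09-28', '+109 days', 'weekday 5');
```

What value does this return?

2045-01-20

Applying '+109 days' to 2044-09-28: counting 109 days forward gives 2045-01-15.
`weekday 5` advances to the next Friday; 2045-01-15 is a Sunday, so it moves forward to 2045-01-20.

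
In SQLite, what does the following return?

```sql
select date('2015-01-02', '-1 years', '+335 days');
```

2014-12-03

Adding -1 year to 2015-01-02 gives 2014-01-02.
Applying '+335 days' to 2014-01-02: counting 335 days forward gives 2014-12-03.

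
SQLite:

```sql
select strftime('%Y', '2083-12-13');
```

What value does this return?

`%Y` extracts the 4-digit year: 2083.

2083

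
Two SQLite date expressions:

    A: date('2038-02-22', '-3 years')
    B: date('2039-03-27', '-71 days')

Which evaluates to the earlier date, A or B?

A

A = 2035-02-22.
B = 2039-01-15.
A is earlier.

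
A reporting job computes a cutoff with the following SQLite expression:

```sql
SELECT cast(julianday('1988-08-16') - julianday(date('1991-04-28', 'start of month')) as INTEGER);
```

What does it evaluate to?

-958

`start of month` rewinds 1991-04-28 to 1991-04-01.
15 days remain in August 1988 after the 16th (31 − 16).
Full months from September 1988 through March 1991 contribute their day counts.
Then 1 day into April 1991.
Total: 15 + 30 + 31 + 30 + 31 + 31 + 28 + 31 + 30 + 31 + 30 + 31 + 31 + 30 + 31 + 30 + 31 + 31 + 28 + 31 + 30 + 31 + 30 + 31 + 31 + 30 + 31 + 30 + 31 + 31 + 28 + 31 + 1 = 958.
The subtraction is earlier − later, so the result is −958 → -958.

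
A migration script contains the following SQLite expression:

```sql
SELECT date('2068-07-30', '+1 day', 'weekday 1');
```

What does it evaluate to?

2068-08-06

Advancing 1 more day within July lands on 2068-07-31.
`weekday 1` advances to the next Monday; 2068-07-31 is a Tuesday, so it moves forward to 2068-08-06.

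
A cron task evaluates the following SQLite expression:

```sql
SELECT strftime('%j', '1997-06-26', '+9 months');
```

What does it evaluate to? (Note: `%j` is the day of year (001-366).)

First apply '+9 months': 1997-06-26 → 1998-03-26.
Day-of-year for 1998-03-26: days since 1998-01-01 inclusive = 85, zero-padded to 085.

085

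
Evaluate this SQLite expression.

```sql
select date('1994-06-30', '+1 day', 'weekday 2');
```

June 1994 has 30 days; 0 remain after the 30th, so 1 days reach 1994-07-01.
`weekday 2` advances to the next Tuesday; 1994-07-01 is a Friday, so it moves forward to 1994-07-05.

1994-07-05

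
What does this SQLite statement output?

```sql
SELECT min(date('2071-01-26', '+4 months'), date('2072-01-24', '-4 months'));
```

2071-05-26

date('2071-01-26', '+4 months') → 2071-05-26.
date('2072-01-24', '-4 months') → 2071-09-24.
Earlier of the two is 2071-05-26.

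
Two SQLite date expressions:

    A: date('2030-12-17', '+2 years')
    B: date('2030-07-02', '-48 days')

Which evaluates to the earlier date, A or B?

B

A = 2032-12-17.
B = 2030-05-15.
B is earlier.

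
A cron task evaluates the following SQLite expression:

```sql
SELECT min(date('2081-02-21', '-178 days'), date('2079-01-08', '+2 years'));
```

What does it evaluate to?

date('2081-02-21', '-178 days') → 2080-08-27.
date('2079-01-08', '+2 years') → 2081-01-08.
Earlier of the two is 2080-08-27.

2080-08-27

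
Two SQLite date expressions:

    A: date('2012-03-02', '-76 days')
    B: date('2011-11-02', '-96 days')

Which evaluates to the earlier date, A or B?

A = 2011-12-17.
B = 2011-07-29.
B is earlier.

B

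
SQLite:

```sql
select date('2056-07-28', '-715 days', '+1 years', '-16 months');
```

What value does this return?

Applying '-715 days' to 2056-07-28: counting 715 days back gives 2054-08-13.
Adding +1 year to 2054-08-13 gives 2055-08-13.
Adding -16 months to 2055-08-13 gives 2054-04-13.

2054-04-13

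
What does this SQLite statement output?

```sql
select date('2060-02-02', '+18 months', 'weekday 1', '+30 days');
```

Adding +18 months to 2060-02-02 gives 2061-08-02.
`weekday 1` advances to the next Monday; 2061-08-02 is a Tuesday, so it moves forward to 2061-08-08.
August 2061 has 31 days; 23 remain after the 8th, so 24 days reach 2061-09-01.
Advancing 6 more days within September lands on 2061-09-07.

2061-09-07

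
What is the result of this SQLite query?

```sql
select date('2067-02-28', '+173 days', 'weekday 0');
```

Applying '+173 days' to 2067-02-28: counting 173 days forward gives 2067-08-20.
`weekday 0` advances to the next Sunday; 2067-08-20 is a Saturday, so it moves forward to 2067-08-21.

2067-08-21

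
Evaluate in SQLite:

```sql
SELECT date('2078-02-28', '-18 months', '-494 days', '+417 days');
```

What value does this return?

2076-06-12

Adding -18 months to 2078-02-28 gives 2076-08-28.
Applying '-494 days' to 2076-08-28: counting 494 days back gives 2075-04-22.
Applying '+417 days' to 2075-04-22: counting 417 days forward gives 2076-06-12.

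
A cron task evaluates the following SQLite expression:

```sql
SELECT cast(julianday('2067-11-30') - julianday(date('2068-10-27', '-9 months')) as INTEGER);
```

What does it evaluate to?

Adding -9 months to 2068-10-27 gives 2068-01-27.
0 days remain in November 2067 after the 30th (30 − 30).
December 2067: 31 days.
Then 27 days into January 2068.
Total: 0 + 31 + 27 = 58.
The subtraction is earlier − later, so the result is −58 → -58.

-58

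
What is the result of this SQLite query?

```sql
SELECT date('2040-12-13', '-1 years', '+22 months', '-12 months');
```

2040-10-13

Adding -1 year to 2040-12-13 gives 2039-12-13.
Adding +22 months to 2039-12-13 gives 2041-10-13.
Adding -12 months to 2041-10-13 gives 2040-10-13.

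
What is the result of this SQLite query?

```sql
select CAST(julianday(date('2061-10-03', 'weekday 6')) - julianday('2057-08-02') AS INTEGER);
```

`weekday 6` advances to the next Saturday; 2061-10-03 is a Monday, so it moves forward to 2061-10-08.
29 days remain in August 2057 after the 2nd (31 − 2).
Full months from September 2057 through September 2061 contribute their day counts.
Then 8 days into October 2061.
Total: 29 + 30 + 31 + 30 + 31 + 31 + 28 + 31 + 30 + 31 + 30 + 31 + 31 + 30 + 31 + 30 + 31 + 31 + 28 + 31 + 30 + 31 + 30 + 31 + 31 + 30 + 31 + 30 + 31 + 31 + 29 + 31 + 30 + 31 + 30 + 31 + 31 + 30 + 31 + 30 + 31 + 31 + 28 + 31 + 30 + 31 + 30 + 31 + 31 + 30 + 8 = 1528.

1528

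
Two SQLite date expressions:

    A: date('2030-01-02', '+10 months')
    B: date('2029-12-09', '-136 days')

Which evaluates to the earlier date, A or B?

B

A = 2030-11-02.
B = 2029-07-26.
B is earlier.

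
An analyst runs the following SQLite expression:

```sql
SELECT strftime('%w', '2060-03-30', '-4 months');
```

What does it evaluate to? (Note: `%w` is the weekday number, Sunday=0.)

0

First apply '-4 months': 2060-03-30 → 2059-11-30.
2059-11-30 is a Sunday; with Sunday=0 that is 0.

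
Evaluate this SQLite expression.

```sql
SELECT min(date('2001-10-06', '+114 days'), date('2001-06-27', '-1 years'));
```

2000-06-27

date('2001-10-06', '+114 days') → 2002-01-28.
date('2001-06-27', '-1 years') → 2000-06-27.
Earlier of the two is 2000-06-27.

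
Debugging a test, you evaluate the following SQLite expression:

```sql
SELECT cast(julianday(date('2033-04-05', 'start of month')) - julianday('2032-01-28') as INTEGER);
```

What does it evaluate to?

429

`start of month` rewinds 2033-04-05 to 2033-04-01.
3 days remain in January 2032 after the 28th (31 − 28).
Full months from February 2032 through March 2033 contribute their day counts.
Then 1 day into April 2033.
Total: 3 + 29 + 31 + 30 + 31 + 30 + 31 + 31 + 30 + 31 + 30 + 31 + 31 + 28 + 31 + 1 = 429.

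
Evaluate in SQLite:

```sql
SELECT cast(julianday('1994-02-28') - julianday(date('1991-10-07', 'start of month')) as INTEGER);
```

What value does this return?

881

`start of month` rewinds 1991-10-07 to 1991-10-01.
30 days remain in October 1991 after the 1st (31 − 1).
Full months from November 1991 through January 1994 contribute their day counts.
Then 28 days into February 1994.
Total: 30 + 30 + 31 + 31 + 29 + 31 + 30 + 31 + 30 + 31 + 31 + 30 + 31 + 30 + 31 + 31 + 28 + 31 + 30 + 31 + 30 + 31 + 31 + 30 + 31 + 30 + 31 + 31 + 28 = 881.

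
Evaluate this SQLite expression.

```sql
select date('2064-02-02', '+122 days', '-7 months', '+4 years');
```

2067-11-03

Applying '+122 days' to 2064-02-02: counting 122 days forward gives 2064-06-03.
Adding -7 months to 2064-06-03 gives 2063-11-03.
Adding +4 years to 2063-11-03 gives 2067-11-03.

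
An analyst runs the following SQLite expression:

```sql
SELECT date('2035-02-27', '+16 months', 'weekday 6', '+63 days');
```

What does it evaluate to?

2036-08-30

Adding +16 months to 2035-02-27 gives 2036-06-27.
`weekday 6` advances to the next Saturday; 2036-06-27 is a Friday, so it moves forward to 2036-06-28.
Applying '+63 days' to 2036-06-28: counting 63 days forward gives 2036-08-30.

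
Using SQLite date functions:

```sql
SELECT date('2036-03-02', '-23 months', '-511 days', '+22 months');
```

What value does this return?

Adding -23 months to 2036-03-02 gives 2034-04-02.
Applying '-511 days' to 2034-04-02: counting 511 days back gives 2032-11-07.
Adding +22 months to 2032-11-07 gives 2034-09-07.

2034-09-07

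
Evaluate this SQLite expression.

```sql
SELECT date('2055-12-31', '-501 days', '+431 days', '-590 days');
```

Applying '-501 days' to 2055-12-31: counting 501 days back gives 2054-08-17.
Applying '+431 days' to 2054-08-17: counting 431 days forward gives 2055-10-22.
Applying '-590 days' to 2055-10-22: counting 590 days back gives 2054-03-11.

2054-03-11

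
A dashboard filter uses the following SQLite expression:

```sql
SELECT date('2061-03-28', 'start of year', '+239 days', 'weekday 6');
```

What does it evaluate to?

2061-09-03

`start of year` rewinds 2061-03-28 to 2061-01-01.
Applying '+239 days' to 2061-01-01: counting 239 days forward gives 2061-08-28.
`weekday 6` advances to the next Saturday; 2061-08-28 is a Sunday, so it moves forward to 2061-09-03.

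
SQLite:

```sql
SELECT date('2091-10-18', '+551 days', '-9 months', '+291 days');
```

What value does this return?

2093-05-08

Applying '+551 days' to 2091-10-18: counting 551 days forward gives 2093-04-21.
Adding -9 months to 2093-04-21 gives 2092-07-21.
Applying '+291 days' to 2092-07-21: counting 291 days forward gives 2093-05-08.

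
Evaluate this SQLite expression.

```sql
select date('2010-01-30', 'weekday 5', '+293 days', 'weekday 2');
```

2010-11-30

`weekday 5` advances to the next Friday; 2010-01-30 is a Saturday, so it moves forward to 2010-02-05.
Applying '+293 days' to 2010-02-05: counting 293 days forward gives 2010-11-25.
`weekday 2` advances to the next Tuesday; 2010-11-25 is a Thursday, so it moves forward to 2010-11-30.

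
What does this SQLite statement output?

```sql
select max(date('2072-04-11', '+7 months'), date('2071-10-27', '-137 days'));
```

2072-11-11

date('2072-04-11', '+7 months') → 2072-11-11.
date('2071-10-27', '-137 days') → 2071-06-12.
Later of the two is 2072-11-11.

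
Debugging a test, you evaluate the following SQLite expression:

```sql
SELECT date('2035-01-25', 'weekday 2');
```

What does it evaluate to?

`weekday 2` advances to the next Tuesday; 2035-01-25 is a Thursday, so it moves forward to 2035-01-30.

2035-01-30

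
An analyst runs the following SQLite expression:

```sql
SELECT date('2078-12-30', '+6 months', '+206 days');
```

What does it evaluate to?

2080-01-22

Adding +6 months to 2078-12-30 gives 2079-06-30.
Applying '+206 days' to 2079-06-30: counting 206 days forward gives 2080-01-22.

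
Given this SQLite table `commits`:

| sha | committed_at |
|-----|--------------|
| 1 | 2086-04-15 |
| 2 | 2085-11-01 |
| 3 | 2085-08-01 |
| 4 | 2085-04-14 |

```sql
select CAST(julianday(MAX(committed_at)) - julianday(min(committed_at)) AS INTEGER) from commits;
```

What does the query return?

MIN = 2085-04-14, MAX = 2086-04-15.
16 days remain in April 2085 after the 14th (30 − 14).
Full months from May 2085 through March 2086 contribute their day counts.
Then 15 days into April 2086.
Total: 16 + 31 + 30 + 31 + 31 + 30 + 31 + 30 + 31 + 31 + 28 + 31 + 15 = 366.

366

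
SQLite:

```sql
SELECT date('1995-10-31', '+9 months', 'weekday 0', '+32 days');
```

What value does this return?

Adding +9 months to 1995-10-31 gives 1996-07-31.
`weekday 0` advances to the next Sunday; 1996-07-31 is a Wednesday, so it moves forward to 1996-08-04.
August 1996 has 31 days; 27 remain after the 4th, so 28 days reach 1996-09-01.
Advancing 4 more days within September lands on 1996-09-05.

1996-09-05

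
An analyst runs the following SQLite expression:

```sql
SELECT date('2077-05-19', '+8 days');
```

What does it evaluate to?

2077-05-27

Advancing 8 more days within May lands on 2077-05-27.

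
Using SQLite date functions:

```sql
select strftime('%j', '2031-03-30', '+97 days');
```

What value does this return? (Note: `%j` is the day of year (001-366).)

First apply '+97 days': 2031-03-30 → 2031-07-05.
Day-of-year for 2031-07-05: days since 2031-01-01 inclusive = 186, zero-padded to 186.

186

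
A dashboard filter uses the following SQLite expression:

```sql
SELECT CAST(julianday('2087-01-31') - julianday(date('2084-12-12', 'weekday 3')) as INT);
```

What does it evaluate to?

779

`weekday 3` advances to the next Wednesday; 2084-12-12 is a Tuesday, so it moves forward to 2084-12-13.
18 days remain in December 2084 after the 13th (31 − 13).
Full months from January 2085 through December 2086 contribute their day counts.
Then 31 days into January 2087.
Total: 18 + 31 + 28 + 31 + 30 + 31 + 30 + 31 + 31 + 30 + 31 + 30 + 31 + 31 + 28 + 31 + 30 + 31 + 30 + 31 + 31 + 30 + 31 + 30 + 31 + 31 = 779.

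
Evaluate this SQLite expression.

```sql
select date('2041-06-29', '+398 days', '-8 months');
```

2041-12-01

Applying '+398 days' to 2041-06-29: counting 398 days forward gives 2042-08-01.
Adding -8 months to 2042-08-01 gives 2041-12-01.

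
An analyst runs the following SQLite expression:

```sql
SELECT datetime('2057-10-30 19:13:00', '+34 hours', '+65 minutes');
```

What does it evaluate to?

+34 hours from 2057-10-30 19:13:00 is 2057-11-01 05:13:00 (crosses midnight).
65 minutes = 1h 5m; +65 minutes from 2057-11-01 05:13:00 is 2057-11-01 06:18:00.

2057-11-01 06:18:00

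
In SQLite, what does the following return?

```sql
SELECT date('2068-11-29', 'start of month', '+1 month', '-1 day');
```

`start of month` rewinds 2068-11-29 to 2068-11-01.
Adding +1 month to 2068-11-01 gives 2068-12-01.
Going back 1 day from 2068-12-01 reaches 2068-11-30 (last day of November, 30 days).

2068-11-30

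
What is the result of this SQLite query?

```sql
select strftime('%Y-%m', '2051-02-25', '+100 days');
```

First apply '+100 days': 2051-02-25 → 2051-06-05.
`%Y-%m` extracts the year-month: 2051-06.

2051-06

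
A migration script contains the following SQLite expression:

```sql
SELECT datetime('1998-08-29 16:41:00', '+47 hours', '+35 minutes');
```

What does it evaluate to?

1998-08-31 16:16:00

+47 hours from 1998-08-29 16:41:00 is 1998-08-31 15:41:00 (crosses midnight).
+35 minutes from 1998-08-31 15:41:00 is 1998-08-31 16:16:00.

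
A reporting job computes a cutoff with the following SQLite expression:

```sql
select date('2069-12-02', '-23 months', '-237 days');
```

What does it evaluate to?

2067-05-10

Adding -23 months to 2069-12-02 gives 2068-01-02.
Applying '-237 days' to 2068-01-02: counting 237 days back gives 2067-05-10.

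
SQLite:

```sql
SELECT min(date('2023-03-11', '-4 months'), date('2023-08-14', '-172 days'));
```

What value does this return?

date('2023-03-11', '-4 months') → 2022-11-11.
date('2023-08-14', '-172 days') → 2023-02-23.
Earlier of the two is 2022-11-11.

2022-11-11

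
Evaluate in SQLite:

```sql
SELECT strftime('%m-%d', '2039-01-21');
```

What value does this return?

01-21

`%m-%d` extracts the month-day: 01-21.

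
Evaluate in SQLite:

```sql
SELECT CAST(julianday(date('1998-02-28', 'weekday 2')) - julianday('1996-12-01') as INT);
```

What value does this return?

`weekday 2` advances to the next Tuesday; 1998-02-28 is a Saturday, so it moves forward to 1998-03-03.
30 days remain in December 1996 after the 1st (31 − 1).
Full months from January 1997 through February 1998 contribute their day counts.
Then 3 days into March 1998.
Total: 30 + 31 + 28 + 31 + 30 + 31 + 30 + 31 + 31 + 30 + 31 + 30 + 31 + 31 + 28 + 3 = 457.

457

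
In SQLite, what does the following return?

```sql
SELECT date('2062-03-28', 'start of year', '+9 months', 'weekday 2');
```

`start of year` rewinds 2062-03-28 to 2062-01-01.
Adding +9 months to 2062-01-01 gives 2062-10-01.
`weekday 2` advances to the next Tuesday; 2062-10-01 is a Sunday, so it moves forward to 2062-10-03.

2062-10-03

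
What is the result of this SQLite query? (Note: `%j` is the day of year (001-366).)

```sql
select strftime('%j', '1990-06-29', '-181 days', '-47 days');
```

First apply '-181 days', '-47 days': 1990-06-29 → 1989-11-13.
Day-of-year for 1989-11-13: days since 1989-01-01 inclusive = 317, zero-padded to 317.

317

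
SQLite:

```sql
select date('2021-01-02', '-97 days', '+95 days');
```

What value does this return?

Applying '-97 days' to 2021-01-02: counting 97 days back gives 2020-09-27.
Applying '+95 days' to 2020-09-27: counting 95 days forward gives 2020-12-31.

2020-12-31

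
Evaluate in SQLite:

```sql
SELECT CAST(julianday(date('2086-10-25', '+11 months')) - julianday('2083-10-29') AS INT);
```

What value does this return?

Adding +11 months to 2086-10-25 gives 2087-09-25.
2 days remain in October 2083 after the 29th (31 − 29).
Full months from November 2083 through August 2087 contribute their day counts.
Then 25 days into September 2087.
Total: 2 + 30 + 31 + 31 + 29 + 31 + 30 + 31 + 30 + 31 + 31 + 30 + 31 + 30 + 31 + 31 + 28 + 31 + 30 + 31 + 30 + 31 + 31 + 30 + 31 + 30 + 31 + 31 + 28 + 31 + 30 + 31 + 30 + 31 + 31 + 30 + 31 + 30 + 31 + 31 + 28 + 31 + 30 + 31 + 30 + 31 + 31 + 25 = 1427.

1427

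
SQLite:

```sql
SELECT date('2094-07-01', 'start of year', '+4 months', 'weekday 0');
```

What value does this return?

`start of year` rewinds 2094-07-01 to 2094-01-01.
Adding +4 months to 2094-01-01 gives 2094-05-01.
`weekday 0` advances to the next Sunday; 2094-05-01 is a Saturday, so it moves forward to 2094-05-02.

2094-05-02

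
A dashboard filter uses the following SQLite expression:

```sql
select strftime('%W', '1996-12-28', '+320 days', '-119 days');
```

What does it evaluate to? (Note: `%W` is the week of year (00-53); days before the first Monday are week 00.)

28

First apply '+320 days', '-119 days': 1996-12-28 → 1997-07-17.
1997-07-17 is a Thursday. SQLite's %W counts Mondays since the year started; the result is 28.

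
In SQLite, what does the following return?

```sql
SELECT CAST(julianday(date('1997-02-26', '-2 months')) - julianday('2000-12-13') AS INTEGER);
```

-1448

Adding -2 months to 1997-02-26 gives 1996-12-26.
5 days remain in December 1996 after the 26th (31 − 26).
Full months from January 1997 through November 2000 contribute their day counts.
Then 13 days into December 2000.
Total: 5 + 31 + 28 + 31 + 30 + 31 + 30 + 31 + 31 + 30 + 31 + 30 + 31 + 31 + 28 + 31 + 30 + 31 + 30 + 31 + 31 + 30 + 31 + 30 + 31 + 31 + 28 + 31 + 30 + 31 + 30 + 31 + 31 + 30 + 31 + 30 + 31 + 31 + 29 + 31 + 30 + 31 + 30 + 31 + 31 + 30 + 31 + 30 + 13 = 1448.
The subtraction is earlier − later, so the result is −1448 → -1448.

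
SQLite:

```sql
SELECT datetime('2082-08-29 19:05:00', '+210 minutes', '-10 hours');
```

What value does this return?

2082-08-29 12:35:00

210 minutes = 3h 30m; +210 minutes from 2082-08-29 19:05:00 is 2082-08-29 22:35:00.
-10 hours from 2082-08-29 22:35:00 is 2082-08-29 12:35:00.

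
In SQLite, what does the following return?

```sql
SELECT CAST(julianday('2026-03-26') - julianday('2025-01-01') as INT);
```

30 days remain in January 2025 after the 1st (31 − 1).
Full months from February 2025 through February 2026 contribute their day counts.
Then 26 days into March 2026.
Total: 30 + 28 + 31 + 30 + 31 + 30 + 31 + 31 + 30 + 31 + 30 + 31 + 31 + 28 + 26 = 449.

449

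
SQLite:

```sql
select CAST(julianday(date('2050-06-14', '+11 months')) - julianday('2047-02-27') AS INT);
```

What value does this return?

1537

Adding +11 months to 2050-06-14 gives 2051-05-14.
1 day remains in February 2047 after the 27th (28 − 27).
Full months from March 2047 through April 2051 contribute their day counts.
Then 14 days into May 2051.
Total: 1 + 31 + 30 + 31 + 30 + 31 + 31 + 30 + 31 + 30 + 31 + 31 + 29 + 31 + 30 + 31 + 30 + 31 + 31 + 30 + 31 + 30 + 31 + 31 + 28 + 31 + 30 + 31 + 30 + 31 + 31 + 30 + 31 + 30 + 31 + 31 + 28 + 31 + 30 + 31 + 30 + 31 + 31 + 30 + 31 + 30 + 31 + 31 + 28 + 31 + 30 + 14 = 1537.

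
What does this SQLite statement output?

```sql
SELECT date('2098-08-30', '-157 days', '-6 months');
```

Applying '-157 days' to 2098-08-30: counting 157 days back gives 2098-03-26.
Adding -6 months to 2098-03-26 gives 2097-09-26.

2097-09-26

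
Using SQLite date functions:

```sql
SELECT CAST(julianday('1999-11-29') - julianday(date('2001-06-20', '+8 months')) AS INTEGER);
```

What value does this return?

-814

Adding +8 months to 2001-06-20 gives 2002-02-20.
1 day remains in November 1999 after the 29th (30 − 29).
Full months from December 1999 through January 2002 contribute their day counts.
Then 20 days into February 2002.
Total: 1 + 31 + 31 + 29 + 31 + 30 + 31 + 30 + 31 + 31 + 30 + 31 + 30 + 31 + 31 + 28 + 31 + 30 + 31 + 30 + 31 + 31 + 30 + 31 + 30 + 31 + 31 + 20 = 814.
The subtraction is earlier − later, so the result is −814 → -814.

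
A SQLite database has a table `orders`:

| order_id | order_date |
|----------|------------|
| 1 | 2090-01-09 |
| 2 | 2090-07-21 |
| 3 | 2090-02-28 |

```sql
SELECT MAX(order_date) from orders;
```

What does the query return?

MAX over {2090-01-09, 2090-02-28, 2090-07-21}.

2090-07-21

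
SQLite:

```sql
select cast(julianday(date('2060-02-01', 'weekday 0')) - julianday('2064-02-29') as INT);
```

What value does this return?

`weekday 0` advances to the next Sunday; 2060-02-01 is already a Sunday, so it stays at 2060-02-01.
28 days remain in February 2060 after the 1st (29 − 1).
Full months from March 2060 through January 2064 contribute their day counts.
Then 29 days into February 2064.
Total: 28 + 31 + 30 + 31 + 30 + 31 + 31 + 30 + 31 + 30 + 31 + 31 + 28 + 31 + 30 + 31 + 30 + 31 + 31 + 30 + 31 + 30 + 31 + 31 + 28 + 31 + 30 + 31 + 30 + 31 + 31 + 30 + 31 + 30 + 31 + 31 + 28 + 31 + 30 + 31 + 30 + 31 + 31 + 30 + 31 + 30 + 31 + 31 + 29 = 1489.
The subtraction is earlier − later, so the result is −1489 → -1489.

-1489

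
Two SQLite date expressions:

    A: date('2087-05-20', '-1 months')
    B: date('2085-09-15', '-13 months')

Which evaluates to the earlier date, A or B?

B

A = 2087-04-20.
B = 2084-08-15.
B is earlier.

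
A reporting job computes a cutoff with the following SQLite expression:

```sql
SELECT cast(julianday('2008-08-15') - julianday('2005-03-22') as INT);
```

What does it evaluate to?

1242

9 days remain in March 2005 after the 22nd (31 − 22).
Full months from April 2005 through July 2008 contribute their day counts.
Then 15 days into August 2008.
Total: 9 + 30 + 31 + 30 + 31 + 31 + 30 + 31 + 30 + 31 + 31 + 28 + 31 + 30 + 31 + 30 + 31 + 31 + 30 + 31 + 30 + 31 + 31 + 28 + 31 + 30 + 31 + 30 + 31 + 31 + 30 + 31 + 30 + 31 + 31 + 29 + 31 + 30 + 31 + 30 + 31 + 15 = 1242.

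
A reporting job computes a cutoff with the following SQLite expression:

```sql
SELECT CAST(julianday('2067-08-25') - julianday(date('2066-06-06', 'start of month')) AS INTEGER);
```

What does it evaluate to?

`start of month` rewinds 2066-06-06 to 2066-06-01.
29 days remain in June 2066 after the 1st (30 − 1).
Full months from July 2066 through July 2067 contribute their day counts.
Then 25 days into August 2067.
Total: 29 + 31 + 31 + 30 + 31 + 30 + 31 + 31 + 28 + 31 + 30 + 31 + 30 + 31 + 25 = 450.

450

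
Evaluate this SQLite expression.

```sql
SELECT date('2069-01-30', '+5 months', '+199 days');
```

2070-01-15

Adding +5 months to 2069-01-30 gives 2069-06-30.
Applying '+199 days' to 2069-06-30: counting 199 days forward gives 2070-01-15.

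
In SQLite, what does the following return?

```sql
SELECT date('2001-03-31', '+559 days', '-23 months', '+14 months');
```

Applying '+559 days' to 2001-03-31: counting 559 days forward gives 2002-10-11.
Adding -23 months to 2002-10-11 gives 2000-11-11.
Adding +14 months to 2000-11-11 gives 2002-01-11.

2002-01-11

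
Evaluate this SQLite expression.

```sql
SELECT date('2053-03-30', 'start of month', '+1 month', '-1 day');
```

`start of month` rewinds 2053-03-30 to 2053-03-01.
Adding +1 month to 2053-03-01 gives 2053-04-01.
Going back 1 day from 2053-04-01 reaches 2053-03-31 (last day of March, 31 days).

2053-03-31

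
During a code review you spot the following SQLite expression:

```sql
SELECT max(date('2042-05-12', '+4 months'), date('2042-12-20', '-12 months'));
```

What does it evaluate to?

date('2042-05-12', '+4 months') → 2042-09-12.
date('2042-12-20', '-12 months') → 2041-12-20.
Later of the two is 2042-09-12.

2042-09-12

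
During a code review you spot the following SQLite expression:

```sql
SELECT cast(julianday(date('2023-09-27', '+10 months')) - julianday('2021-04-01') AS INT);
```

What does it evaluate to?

Adding +10 months to 2023-09-27 gives 2024-07-27.
29 days remain in April 2021 after the 1st (30 − 1).
Full months from May 2021 through June 2024 contribute their day counts.
Then 27 days into July 2024.
Total: 29 + 31 + 30 + 31 + 31 + 30 + 31 + 30 + 31 + 31 + 28 + 31 + 30 + 31 + 30 + 31 + 31 + 30 + 31 + 30 + 31 + 31 + 28 + 31 + 30 + 31 + 30 + 31 + 31 + 30 + 31 + 30 + 31 + 31 + 29 + 31 + 30 + 31 + 30 + 27 = 1213.

1213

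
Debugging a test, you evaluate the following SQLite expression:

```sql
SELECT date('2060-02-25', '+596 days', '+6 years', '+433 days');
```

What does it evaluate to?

2068-12-19

Applying '+596 days' to 2060-02-25: counting 596 days forward gives 2061-10-13.
Adding +6 years to 2061-10-13 gives 2067-10-13.
Applying '+433 days' to 2067-10-13: counting 433 days forward gives 2068-12-19.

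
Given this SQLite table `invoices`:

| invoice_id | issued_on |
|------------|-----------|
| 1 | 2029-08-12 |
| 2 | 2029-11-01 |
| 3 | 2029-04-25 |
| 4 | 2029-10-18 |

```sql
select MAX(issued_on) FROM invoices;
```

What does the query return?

2029-11-01

MAX over {2029-04-25, 2029-08-12, 2029-10-18, 2029-11-01}.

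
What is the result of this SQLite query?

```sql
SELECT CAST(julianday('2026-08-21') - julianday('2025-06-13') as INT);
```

434

17 days remain in June 2025 after the 13th (30 − 13).
Full months from July 2025 through July 2026 contribute their day counts.
Then 21 days into August 2026.
Total: 17 + 31 + 31 + 30 + 31 + 30 + 31 + 31 + 28 + 31 + 30 + 31 + 30 + 31 + 21 = 434.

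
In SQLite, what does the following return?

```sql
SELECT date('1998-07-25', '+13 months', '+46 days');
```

Adding +13 months to 1998-07-25 gives 1999-08-25.
Applying '+46 days' to 1999-08-25: counting 46 days forward gives 1999-10-10.

1999-10-10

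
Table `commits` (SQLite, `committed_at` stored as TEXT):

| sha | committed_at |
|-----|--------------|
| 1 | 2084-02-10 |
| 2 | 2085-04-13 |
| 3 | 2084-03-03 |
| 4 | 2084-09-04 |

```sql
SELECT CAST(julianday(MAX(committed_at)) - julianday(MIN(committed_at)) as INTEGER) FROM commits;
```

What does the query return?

MIN = 2084-02-10, MAX = 2085-04-13.
19 days remain in February 2084 after the 10th (29 − 10).
Full months from March 2084 through March 2085 contribute their day counts.
Then 13 days into April 2085.
Total: 19 + 31 + 30 + 31 + 30 + 31 + 31 + 30 + 31 + 30 + 31 + 31 + 28 + 31 + 13 = 428.

428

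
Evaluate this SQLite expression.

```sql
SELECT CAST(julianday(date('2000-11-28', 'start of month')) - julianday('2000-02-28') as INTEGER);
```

247

`start of month` rewinds 2000-11-28 to 2000-11-01.
1 day remains in February 2000 after the 28th (29 − 28).
Full months from March 2000 through October 2000 contribute their day counts.
Then 1 day into November 2000.
Total: 1 + 31 + 30 + 31 + 30 + 31 + 31 + 30 + 31 + 1 = 247.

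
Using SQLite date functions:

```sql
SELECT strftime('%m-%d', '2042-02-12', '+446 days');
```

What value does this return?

First apply '+446 days': 2042-02-12 → 2043-05-04.
`%m-%d` extracts the month-day: 05-04.

05-04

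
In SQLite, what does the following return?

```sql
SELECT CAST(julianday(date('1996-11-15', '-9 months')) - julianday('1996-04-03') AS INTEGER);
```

-48

Adding -9 months to 1996-11-15 gives 1996-02-15.
14 days remain in February 1996 after the 15th (29 − 15).
March 1996: 31 days.
Then 3 days into April 1996.
Total: 14 + 31 + 3 = 48.
The subtraction is earlier − later, so the result is −48 → -48.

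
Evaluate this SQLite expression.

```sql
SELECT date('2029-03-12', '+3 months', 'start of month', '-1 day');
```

Adding +3 months to 2029-03-12 gives 2029-06-12.
`start of month` rewinds 2029-06-12 to 2029-06-01.
Going back 1 day from 2029-06-01 reaches 2029-05-31 (last day of May, 31 days).

2029-05-31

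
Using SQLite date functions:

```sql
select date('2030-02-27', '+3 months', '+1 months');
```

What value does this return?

2030-06-27

Adding +3 months to 2030-02-27 gives 2030-05-27.
Adding +1 month to 2030-05-27 gives 2030-06-27.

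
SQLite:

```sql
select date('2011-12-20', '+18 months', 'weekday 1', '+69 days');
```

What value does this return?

Adding +18 months to 2011-12-20 gives 2013-06-20.
`weekday 1` advances to the next Monday; 2013-06-20 is a Thursday, so it moves forward to 2013-06-24.
Applying '+69 days' to 2013-06-24: counting 69 days forward gives 2013-09-01.

2013-09-01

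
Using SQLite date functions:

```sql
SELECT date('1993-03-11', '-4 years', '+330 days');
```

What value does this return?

Adding -4 years to 1993-03-11 gives 1989-03-11.
Applying '+330 days' to 1989-03-11: counting 330 days forward gives 1990-02-04.

1990-02-04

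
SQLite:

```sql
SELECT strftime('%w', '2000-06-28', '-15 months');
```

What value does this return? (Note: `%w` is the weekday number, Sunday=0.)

0

First apply '-15 months': 2000-06-28 → 1999-03-28.
1999-03-28 is a Sunday; with Sunday=0 that is 0.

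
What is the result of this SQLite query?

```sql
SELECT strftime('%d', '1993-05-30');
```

30

`%d` extracts the 2-digit day of month: 30.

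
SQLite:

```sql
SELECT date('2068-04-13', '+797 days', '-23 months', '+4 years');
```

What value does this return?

Applying '+797 days' to 2068-04-13: counting 797 days forward gives 2070-06-19.
Adding -23 months to 2070-06-19 gives 2068-07-19.
Adding +4 years to 2068-07-19 gives 2072-07-19.

2072-07-19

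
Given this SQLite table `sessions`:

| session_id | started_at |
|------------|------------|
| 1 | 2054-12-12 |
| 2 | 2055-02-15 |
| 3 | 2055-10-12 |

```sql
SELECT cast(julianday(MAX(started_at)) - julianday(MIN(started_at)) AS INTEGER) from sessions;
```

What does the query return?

304

MIN = 2054-12-12, MAX = 2055-10-12.
19 days remain in December 2054 after the 12th (31 − 12).
Full months from January 2055 through September 2055 contribute their day counts.
Then 12 days into October 2055.
Total: 19 + 31 + 28 + 31 + 30 + 31 + 30 + 31 + 31 + 30 + 12 = 304.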